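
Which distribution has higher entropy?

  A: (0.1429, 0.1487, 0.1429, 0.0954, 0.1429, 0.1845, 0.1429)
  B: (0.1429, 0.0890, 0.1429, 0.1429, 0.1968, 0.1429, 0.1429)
A

Both distributions are close to uniform, making this a harder comparison.

H(A) = 2.7863 bits
H(B) = 2.7773 bits

The distribution closer to uniform has higher entropy.
Answer: A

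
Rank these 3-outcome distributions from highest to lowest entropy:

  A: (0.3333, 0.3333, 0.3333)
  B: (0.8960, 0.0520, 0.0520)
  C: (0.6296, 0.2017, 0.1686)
A > C > B

Key insight: Entropy is maximized by uniform distributions and minimized by concentrated distributions.

- Uniform distributions have maximum entropy log₂(3) = 1.5850 bits
- The more "peaked" or concentrated a distribution, the lower its entropy

Entropies:
  H(A) = 1.5850 bits
  H(B) = 0.5855 bits
  H(C) = 1.3192 bits

Ranking: A > C > B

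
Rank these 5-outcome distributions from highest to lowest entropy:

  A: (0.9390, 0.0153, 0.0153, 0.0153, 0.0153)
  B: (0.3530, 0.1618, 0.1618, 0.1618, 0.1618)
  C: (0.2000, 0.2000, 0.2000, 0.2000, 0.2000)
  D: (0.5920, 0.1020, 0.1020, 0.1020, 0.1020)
C > B > D > A

Key insight: Entropy is maximized by uniform distributions and minimized by concentrated distributions.

Entropies:
  H(A) = 0.4534 bits
  H(B) = 2.2307 bits
  H(C) = 2.3219 bits
  H(D) = 1.7914 bits

Ranking: C > B > D > A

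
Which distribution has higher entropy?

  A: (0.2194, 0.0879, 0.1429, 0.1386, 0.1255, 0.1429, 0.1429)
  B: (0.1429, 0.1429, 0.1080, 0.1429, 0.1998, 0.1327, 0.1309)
B

Both distributions are close to uniform, making this a harder comparison.

H(A) = 2.7626 bits
H(B) = 2.7848 bits

The distribution closer to uniform has higher entropy.
Answer: B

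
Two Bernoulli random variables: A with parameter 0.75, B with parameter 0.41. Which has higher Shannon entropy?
B

For binary distributions, entropy is maximized at p=0.5 and decreases as p moves toward 0 or 1.

H(A) = H(0.75) = 0.8113 bits
H(B) = H(0.41) = 0.9765 bits

Distribution B (p=0.41) is closer to uniform (p=0.5), so it has higher entropy.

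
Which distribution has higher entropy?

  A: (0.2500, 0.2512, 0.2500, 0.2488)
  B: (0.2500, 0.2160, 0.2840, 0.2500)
A

Both distributions are close to uniform, making this a harder comparison.

H(A) = 2.0000 bits
H(B) = 1.9933 bits

The distribution closer to uniform has higher entropy.
Answer: A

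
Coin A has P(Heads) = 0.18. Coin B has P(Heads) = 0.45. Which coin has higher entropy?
B

For binary distributions, entropy is maximized at p=0.5 and decreases as p moves toward 0 or 1.

H(A) = H(0.18) = 0.6801 bits
H(B) = H(0.45) = 0.9928 bits

Distribution B (p=0.45) is closer to uniform (p=0.5), so it has higher entropy.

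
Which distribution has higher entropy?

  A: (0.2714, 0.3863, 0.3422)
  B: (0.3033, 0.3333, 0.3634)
B

Both distributions are close to uniform, making this a harder comparison.

H(A) = 1.5702 bits
H(B) = 1.5811 bits

The distribution closer to uniform has higher entropy.
Answer: B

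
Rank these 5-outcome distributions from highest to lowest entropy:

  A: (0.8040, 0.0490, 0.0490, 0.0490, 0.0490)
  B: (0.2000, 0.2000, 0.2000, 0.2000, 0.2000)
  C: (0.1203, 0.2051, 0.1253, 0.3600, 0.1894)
B > C > A

Key insight: Entropy is maximized by uniform distributions and minimized by concentrated distributions.

- Uniform distributions have maximum entropy log₂(5) = 2.3219 bits
- The more "peaked" or concentrated a distribution, the lower its entropy

Entropies:
  H(A) = 1.1059 bits
  H(B) = 2.3219 bits
  H(C) = 2.1970 bits

Ranking: B > C > A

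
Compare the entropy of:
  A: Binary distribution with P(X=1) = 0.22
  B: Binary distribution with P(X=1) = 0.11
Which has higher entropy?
A

For binary distributions, entropy is maximized at p=0.5 and decreases as p moves toward 0 or 1.

H(A) = H(0.22) = 0.7602 bits
H(B) = H(0.11) = 0.4999 bits

Distribution A (p=0.22) is closer to uniform (p=0.5), so it has higher entropy.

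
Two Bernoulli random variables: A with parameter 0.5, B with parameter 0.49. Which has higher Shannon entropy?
A

For binary distributions, entropy is maximized at p=0.5 and decreases as p moves toward 0 or 1.

H(A) = H(0.5) = 1.0000 bits
H(B) = H(0.49) = 0.9997 bits

Distribution A (p=0.5) is closer to uniform (p=0.5), so it has higher entropy.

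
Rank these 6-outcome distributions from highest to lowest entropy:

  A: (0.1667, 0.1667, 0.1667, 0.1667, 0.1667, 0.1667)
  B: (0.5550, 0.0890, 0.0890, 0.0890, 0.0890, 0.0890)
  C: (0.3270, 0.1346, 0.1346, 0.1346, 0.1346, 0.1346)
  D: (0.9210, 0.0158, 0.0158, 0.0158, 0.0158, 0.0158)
A > C > B > D

Key insight: Entropy is maximized by uniform distributions and minimized by concentrated distributions.

Entropies:
  H(A) = 2.5850 bits
  H(B) = 2.0245 bits
  H(C) = 2.4745 bits
  H(D) = 0.5821 bits

Ranking: A > C > B > D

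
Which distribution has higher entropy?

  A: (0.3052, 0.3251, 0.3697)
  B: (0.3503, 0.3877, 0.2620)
A

Both distributions are close to uniform, making this a harder comparison.

H(A) = 1.5803 bits
H(B) = 1.5664 bits

The distribution closer to uniform has higher entropy.
Answer: A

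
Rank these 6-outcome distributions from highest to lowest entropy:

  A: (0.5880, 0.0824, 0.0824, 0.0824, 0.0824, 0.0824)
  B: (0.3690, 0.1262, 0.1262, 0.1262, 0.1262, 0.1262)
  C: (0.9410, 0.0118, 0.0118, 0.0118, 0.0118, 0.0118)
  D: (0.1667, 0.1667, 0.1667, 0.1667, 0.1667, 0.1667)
D > B > A > C

Key insight: Entropy is maximized by uniform distributions and minimized by concentrated distributions.

Entropies:
  H(A) = 1.9342 bits
  H(B) = 2.4150 bits
  H(C) = 0.4605 bits
  H(D) = 2.5850 bits

Ranking: D > B > A > C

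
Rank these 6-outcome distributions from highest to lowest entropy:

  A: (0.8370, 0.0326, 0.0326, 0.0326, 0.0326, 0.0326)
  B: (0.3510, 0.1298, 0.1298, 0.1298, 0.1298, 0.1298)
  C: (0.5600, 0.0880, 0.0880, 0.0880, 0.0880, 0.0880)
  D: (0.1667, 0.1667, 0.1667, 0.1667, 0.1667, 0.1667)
D > B > C > A

Key insight: Entropy is maximized by uniform distributions and minimized by concentrated distributions.

Entropies:
  H(A) = 1.0199 bits
  H(B) = 2.4419 bits
  H(C) = 2.0112 bits
  H(D) = 2.5850 bits

Ranking: D > B > C > A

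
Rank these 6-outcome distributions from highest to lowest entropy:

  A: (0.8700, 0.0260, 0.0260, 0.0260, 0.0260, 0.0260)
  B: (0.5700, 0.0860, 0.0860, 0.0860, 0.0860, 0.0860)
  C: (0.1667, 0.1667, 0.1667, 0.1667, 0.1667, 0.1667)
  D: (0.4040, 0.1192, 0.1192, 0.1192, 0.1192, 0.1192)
C > D > B > A

Key insight: Entropy is maximized by uniform distributions and minimized by concentrated distributions.

Entropies:
  H(A) = 0.8593 bits
  H(B) = 1.9842 bits
  H(C) = 2.5850 bits
  H(D) = 2.3571 bits

Ranking: C > D > B > A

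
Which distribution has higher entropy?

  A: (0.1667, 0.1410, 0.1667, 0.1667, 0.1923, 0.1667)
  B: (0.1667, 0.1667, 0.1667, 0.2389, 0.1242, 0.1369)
A

Both distributions are close to uniform, making this a harder comparison.

H(A) = 2.5792 bits
H(B) = 2.5524 bits

The distribution closer to uniform has higher entropy.
Answer: A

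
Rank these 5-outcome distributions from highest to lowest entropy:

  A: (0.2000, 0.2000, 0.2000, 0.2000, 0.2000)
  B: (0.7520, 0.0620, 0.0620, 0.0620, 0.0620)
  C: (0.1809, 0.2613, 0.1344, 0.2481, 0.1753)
A > C > B

Key insight: Entropy is maximized by uniform distributions and minimized by concentrated distributions.

- Uniform distributions have maximum entropy log₂(5) = 2.3219 bits
- The more "peaked" or concentrated a distribution, the lower its entropy

Entropies:
  H(A) = 2.3219 bits
  H(B) = 1.3041 bits
  H(C) = 2.2806 bits

Ranking: A > C > B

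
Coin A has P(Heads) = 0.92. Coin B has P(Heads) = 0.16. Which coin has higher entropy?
B

For binary distributions, entropy is maximized at p=0.5 and decreases as p moves toward 0 or 1.

H(A) = H(0.92) = 0.4022 bits
H(B) = H(0.16) = 0.6343 bits

Distribution B (p=0.16) is closer to uniform (p=0.5), so it has higher entropy.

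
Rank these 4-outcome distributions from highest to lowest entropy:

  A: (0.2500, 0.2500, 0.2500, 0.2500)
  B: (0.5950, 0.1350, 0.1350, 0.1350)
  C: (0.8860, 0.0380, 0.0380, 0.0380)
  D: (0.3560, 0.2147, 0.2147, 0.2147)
A > D > B > C

Key insight: Entropy is maximized by uniform distributions and minimized by concentrated distributions.

Entropies:
  H(A) = 2.0000 bits
  H(B) = 1.6157 bits
  H(C) = 0.6926 bits
  H(D) = 1.9600 bits

Ranking: A > D > B > C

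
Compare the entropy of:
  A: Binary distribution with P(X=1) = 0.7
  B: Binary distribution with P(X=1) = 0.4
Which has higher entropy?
B

For binary distributions, entropy is maximized at p=0.5 and decreases as p moves toward 0 or 1.

H(A) = H(0.7) = 0.8813 bits
H(B) = H(0.4) = 0.9710 bits

Distribution B (p=0.4) is closer to uniform (p=0.5), so it has higher entropy.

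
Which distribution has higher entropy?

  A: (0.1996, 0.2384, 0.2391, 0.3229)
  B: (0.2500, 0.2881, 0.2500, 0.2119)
B

Both distributions are close to uniform, making this a harder comparison.

H(A) = 1.9774 bits
H(B) = 1.9916 bits

The distribution closer to uniform has higher entropy.
Answer: B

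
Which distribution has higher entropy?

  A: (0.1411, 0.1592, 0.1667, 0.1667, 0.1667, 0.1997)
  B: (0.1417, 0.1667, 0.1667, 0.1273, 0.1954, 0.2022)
A

Both distributions are close to uniform, making this a harder comparison.

H(A) = 2.5773 bits
H(B) = 2.5663 bits

The distribution closer to uniform has higher entropy.
Answer: A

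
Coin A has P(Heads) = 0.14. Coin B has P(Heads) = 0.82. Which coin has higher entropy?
B

For binary distributions, entropy is maximized at p=0.5 and decreases as p moves toward 0 or 1.

H(A) = H(0.14) = 0.5842 bits
H(B) = H(0.82) = 0.6801 bits

Distribution B (p=0.82) is closer to uniform (p=0.5), so it has higher entropy.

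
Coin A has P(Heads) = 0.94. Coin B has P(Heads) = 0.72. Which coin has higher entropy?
B

For binary distributions, entropy is maximized at p=0.5 and decreases as p moves toward 0 or 1.

H(A) = H(0.94) = 0.3274 bits
H(B) = H(0.72) = 0.8555 bits

Distribution B (p=0.72) is closer to uniform (p=0.5), so it has higher entropy.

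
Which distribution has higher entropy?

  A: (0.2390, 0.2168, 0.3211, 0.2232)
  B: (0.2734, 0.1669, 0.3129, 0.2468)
A

Both distributions are close to uniform, making this a harder comparison.

H(A) = 1.9808 bits
H(B) = 1.9652 bits

The distribution closer to uniform has higher entropy.
Answer: A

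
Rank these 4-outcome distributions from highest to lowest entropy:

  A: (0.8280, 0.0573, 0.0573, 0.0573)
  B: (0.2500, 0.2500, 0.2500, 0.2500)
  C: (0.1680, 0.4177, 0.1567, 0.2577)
B > C > A

Key insight: Entropy is maximized by uniform distributions and minimized by concentrated distributions.

- Uniform distributions have maximum entropy log₂(4) = 2.0000 bits
- The more "peaked" or concentrated a distribution, the lower its entropy

Entropies:
  H(A) = 0.9349 bits
  H(B) = 2.0000 bits
  H(C) = 1.8815 bits

Ranking: B > C > A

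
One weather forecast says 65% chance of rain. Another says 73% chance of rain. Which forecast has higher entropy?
65% forecast

Treat each forecast as a Bernoulli distribution. Binary entropy is maximized at p=0.5 and falls off symmetrically toward 0 or 1. The 65% forecast is closer to 50%, so it is more uncertain. H(65%) ≈ 0.934 bits, H(73%) ≈ 0.841 bits.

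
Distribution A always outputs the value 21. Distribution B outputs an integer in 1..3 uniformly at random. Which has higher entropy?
B

A is deterministic, so H(A) = 0. B is uniform over 3 outcomes, so H(B) = log₂(3) = 1.585 bits. Any distribution with genuine randomness has higher entropy than a deterministic one.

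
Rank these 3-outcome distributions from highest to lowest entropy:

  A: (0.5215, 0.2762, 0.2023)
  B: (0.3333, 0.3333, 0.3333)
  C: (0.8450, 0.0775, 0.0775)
B > A > C

Key insight: Entropy is maximized by uniform distributions and minimized by concentrated distributions.

- Uniform distributions have maximum entropy log₂(3) = 1.5850 bits
- The more "peaked" or concentrated a distribution, the lower its entropy

Entropies:
  H(A) = 1.4689 bits
  H(B) = 1.5850 bits
  H(C) = 0.7772 bits

Ranking: B > A > C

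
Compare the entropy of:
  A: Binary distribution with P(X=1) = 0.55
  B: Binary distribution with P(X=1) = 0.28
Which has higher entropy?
A

For binary distributions, entropy is maximized at p=0.5 and decreases as p moves toward 0 or 1.

H(A) = H(0.55) = 0.9928 bits
H(B) = H(0.28) = 0.8555 bits

Distribution A (p=0.55) is closer to uniform (p=0.5), so it has higher entropy.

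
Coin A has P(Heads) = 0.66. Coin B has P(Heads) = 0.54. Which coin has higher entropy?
B

For binary distributions, entropy is maximized at p=0.5 and decreases as p moves toward 0 or 1.

H(A) = H(0.66) = 0.9248 bits
H(B) = H(0.54) = 0.9954 bits

Distribution B (p=0.54) is closer to uniform (p=0.5), so it has higher entropy.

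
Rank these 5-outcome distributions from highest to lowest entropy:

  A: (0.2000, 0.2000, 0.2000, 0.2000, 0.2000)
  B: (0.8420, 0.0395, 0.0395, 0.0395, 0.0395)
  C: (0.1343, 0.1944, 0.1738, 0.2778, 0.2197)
A > C > B

Key insight: Entropy is maximized by uniform distributions and minimized by concentrated distributions.

- Uniform distributions have maximum entropy log₂(5) = 2.3219 bits
- The more "peaked" or concentrated a distribution, the lower its entropy

Entropies:
  H(A) = 2.3219 bits
  H(B) = 0.9455 bits
  H(C) = 2.2808 bits

Ranking: A > C > B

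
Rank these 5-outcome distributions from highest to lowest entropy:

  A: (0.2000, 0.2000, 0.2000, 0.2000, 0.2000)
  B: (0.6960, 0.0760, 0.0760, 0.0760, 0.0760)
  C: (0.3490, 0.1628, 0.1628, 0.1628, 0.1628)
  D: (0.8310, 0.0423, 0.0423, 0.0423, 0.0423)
A > C > B > D

Key insight: Entropy is maximized by uniform distributions and minimized by concentrated distributions.

Entropies:
  H(A) = 2.3219 bits
  H(B) = 1.4941 bits
  H(C) = 2.2352 bits
  H(D) = 0.9934 bits

Ranking: A > C > B > D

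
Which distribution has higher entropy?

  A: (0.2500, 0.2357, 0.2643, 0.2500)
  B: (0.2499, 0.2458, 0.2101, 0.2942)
A

Both distributions are close to uniform, making this a harder comparison.

H(A) = 1.9988 bits
H(B) = 1.9897 bits

The distribution closer to uniform has higher entropy.
Answer: A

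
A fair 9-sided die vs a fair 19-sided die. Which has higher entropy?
19-sided die

Both are uniform distributions; for uniform over n outcomes, H = log₂(n). H(9-sided) = log₂(9) = 3.170 bits and H(19-sided) = log₂(19) = 4.248 bits. More outcomes in a uniform distribution means higher entropy.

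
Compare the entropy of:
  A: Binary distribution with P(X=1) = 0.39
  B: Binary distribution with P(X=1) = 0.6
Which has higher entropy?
B

For binary distributions, entropy is maximized at p=0.5 and decreases as p moves toward 0 or 1.

H(A) = H(0.39) = 0.9648 bits
H(B) = H(0.6) = 0.9710 bits

Distribution B (p=0.6) is closer to uniform (p=0.5), so it has higher entropy.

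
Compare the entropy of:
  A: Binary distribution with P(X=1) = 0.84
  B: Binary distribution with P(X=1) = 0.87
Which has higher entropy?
A

For binary distributions, entropy is maximized at p=0.5 and decreases as p moves toward 0 or 1.

H(A) = H(0.84) = 0.6343 bits
H(B) = H(0.87) = 0.5574 bits

Distribution A (p=0.84) is closer to uniform (p=0.5), so it has higher entropy.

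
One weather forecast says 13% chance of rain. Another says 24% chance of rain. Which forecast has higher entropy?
24% forecast

Treat each forecast as a Bernoulli distribution. Binary entropy is maximized at p=0.5 and falls off symmetrically toward 0 or 1. The 24% forecast is closer to 50%, so it is more uncertain. H(13%) ≈ 0.557 bits, H(24%) ≈ 0.795 bits.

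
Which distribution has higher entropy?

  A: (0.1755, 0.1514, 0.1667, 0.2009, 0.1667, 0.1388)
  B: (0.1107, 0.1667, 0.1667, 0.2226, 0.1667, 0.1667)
A

Both distributions are close to uniform, making this a harder comparison.

H(A) = 2.5753 bits
H(B) = 2.5574 bits

The distribution closer to uniform has higher entropy.
Answer: A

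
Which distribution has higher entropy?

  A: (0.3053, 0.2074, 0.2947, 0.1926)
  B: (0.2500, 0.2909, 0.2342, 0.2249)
B

Both distributions are close to uniform, making this a harder comparison.

H(A) = 1.9704 bits
H(B) = 1.9928 bits

The distribution closer to uniform has higher entropy.
Answer: B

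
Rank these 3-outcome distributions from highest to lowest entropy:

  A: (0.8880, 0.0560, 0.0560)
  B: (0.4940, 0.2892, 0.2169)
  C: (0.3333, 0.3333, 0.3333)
C > B > A

Key insight: Entropy is maximized by uniform distributions and minimized by concentrated distributions.

- Uniform distributions have maximum entropy log₂(3) = 1.5850 bits
- The more "peaked" or concentrated a distribution, the lower its entropy

Entropies:
  H(A) = 0.6179 bits
  H(B) = 1.4984 bits
  H(C) = 1.5850 bits

Ranking: C > B > A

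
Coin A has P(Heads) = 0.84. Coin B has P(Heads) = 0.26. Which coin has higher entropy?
B

For binary distributions, entropy is maximized at p=0.5 and decreases as p moves toward 0 or 1.

H(A) = H(0.84) = 0.6343 bits
H(B) = H(0.26) = 0.8267 bits

Distribution B (p=0.26) is closer to uniform (p=0.5), so it has higher entropy.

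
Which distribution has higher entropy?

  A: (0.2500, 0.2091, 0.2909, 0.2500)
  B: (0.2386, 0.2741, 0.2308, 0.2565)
B

Both distributions are close to uniform, making this a harder comparison.

H(A) = 1.9903 bits
H(B) = 1.9968 bits

The distribution closer to uniform has higher entropy.
Answer: B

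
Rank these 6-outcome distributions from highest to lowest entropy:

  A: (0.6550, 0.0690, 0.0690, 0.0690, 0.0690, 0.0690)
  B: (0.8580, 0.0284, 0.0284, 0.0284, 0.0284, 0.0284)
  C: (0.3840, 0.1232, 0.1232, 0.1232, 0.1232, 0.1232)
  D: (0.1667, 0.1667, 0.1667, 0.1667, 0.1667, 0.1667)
D > C > A > B

Key insight: Entropy is maximized by uniform distributions and minimized by concentrated distributions.

Entropies:
  H(A) = 1.7306 bits
  H(B) = 0.9192 bits
  H(C) = 2.3911 bits
  H(D) = 2.5850 bits

Ranking: D > C > A > B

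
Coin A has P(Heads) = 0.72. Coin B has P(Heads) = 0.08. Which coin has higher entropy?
A

For binary distributions, entropy is maximized at p=0.5 and decreases as p moves toward 0 or 1.

H(A) = H(0.72) = 0.8555 bits
H(B) = H(0.08) = 0.4022 bits

Distribution A (p=0.72) is closer to uniform (p=0.5), so it has higher entropy.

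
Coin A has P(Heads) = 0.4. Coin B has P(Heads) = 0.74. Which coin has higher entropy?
A

For binary distributions, entropy is maximized at p=0.5 and decreases as p moves toward 0 or 1.

H(A) = H(0.4) = 0.9710 bits
H(B) = H(0.74) = 0.8267 bits

Distribution A (p=0.4) is closer to uniform (p=0.5), so it has higher entropy.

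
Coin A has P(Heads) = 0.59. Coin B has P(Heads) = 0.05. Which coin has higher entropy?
A

For binary distributions, entropy is maximized at p=0.5 and decreases as p moves toward 0 or 1.

H(A) = H(0.59) = 0.9765 bits
H(B) = H(0.05) = 0.2864 bits

Distribution A (p=0.59) is closer to uniform (p=0.5), so it has higher entropy.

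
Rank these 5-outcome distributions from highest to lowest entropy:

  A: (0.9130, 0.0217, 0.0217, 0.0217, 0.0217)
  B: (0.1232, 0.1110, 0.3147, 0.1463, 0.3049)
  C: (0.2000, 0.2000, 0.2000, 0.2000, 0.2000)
C > B > A

Key insight: Entropy is maximized by uniform distributions and minimized by concentrated distributions.

- Uniform distributions have maximum entropy log₂(5) = 2.3219 bits
- The more "peaked" or concentrated a distribution, the lower its entropy

Entropies:
  H(A) = 0.6004 bits
  H(B) = 2.1771 bits
  H(C) = 2.3219 bits

Ranking: C > B > A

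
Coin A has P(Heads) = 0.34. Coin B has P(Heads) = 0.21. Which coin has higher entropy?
A

For binary distributions, entropy is maximized at p=0.5 and decreases as p moves toward 0 or 1.

H(A) = H(0.34) = 0.9248 bits
H(B) = H(0.21) = 0.7415 bits

Distribution A (p=0.34) is closer to uniform (p=0.5), so it has higher entropy.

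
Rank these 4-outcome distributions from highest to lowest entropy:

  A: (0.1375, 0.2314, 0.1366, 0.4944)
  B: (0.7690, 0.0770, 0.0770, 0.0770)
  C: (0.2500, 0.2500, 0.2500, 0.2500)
C > A > B

Key insight: Entropy is maximized by uniform distributions and minimized by concentrated distributions.

- Uniform distributions have maximum entropy log₂(4) = 2.0000 bits
- The more "peaked" or concentrated a distribution, the lower its entropy

Entropies:
  H(A) = 1.7770 bits
  H(B) = 1.1459 bits
  H(C) = 2.0000 bits

Ranking: C > A > B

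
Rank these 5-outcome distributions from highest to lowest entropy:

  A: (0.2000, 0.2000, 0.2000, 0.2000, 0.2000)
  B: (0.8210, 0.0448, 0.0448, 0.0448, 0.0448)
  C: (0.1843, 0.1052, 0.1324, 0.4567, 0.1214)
A > C > B

Key insight: Entropy is maximized by uniform distributions and minimized by concentrated distributions.

- Uniform distributions have maximum entropy log₂(5) = 2.3219 bits
- The more "peaked" or concentrated a distribution, the lower its entropy

Entropies:
  H(A) = 2.3219 bits
  H(B) = 1.0359 bits
  H(C) = 2.0634 bits

Ranking: A > C > B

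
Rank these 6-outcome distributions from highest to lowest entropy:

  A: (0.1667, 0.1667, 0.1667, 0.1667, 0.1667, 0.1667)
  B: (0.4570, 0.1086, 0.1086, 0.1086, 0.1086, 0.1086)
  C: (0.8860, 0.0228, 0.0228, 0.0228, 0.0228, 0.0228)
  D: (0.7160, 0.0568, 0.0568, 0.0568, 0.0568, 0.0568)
A > B > D > C

Key insight: Entropy is maximized by uniform distributions and minimized by concentrated distributions.

Entropies:
  H(A) = 2.5850 bits
  H(B) = 2.2555 bits
  H(C) = 0.7766 bits
  H(D) = 1.5203 bits

Ranking: A > B > D > C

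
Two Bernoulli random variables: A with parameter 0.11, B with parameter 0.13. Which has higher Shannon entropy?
B

For binary distributions, entropy is maximized at p=0.5 and decreases as p moves toward 0 or 1.

H(A) = H(0.11) = 0.4999 bits
H(B) = H(0.13) = 0.5574 bits

Distribution B (p=0.13) is closer to uniform (p=0.5), so it has higher entropy.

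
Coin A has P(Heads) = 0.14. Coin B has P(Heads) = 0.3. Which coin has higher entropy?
B

For binary distributions, entropy is maximized at p=0.5 and decreases as p moves toward 0 or 1.

H(A) = H(0.14) = 0.5842 bits
H(B) = H(0.3) = 0.8813 bits

Distribution B (p=0.3) is closer to uniform (p=0.5), so it has higher entropy.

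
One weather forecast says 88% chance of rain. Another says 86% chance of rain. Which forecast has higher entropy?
86% forecast

Treat each forecast as a Bernoulli distribution. Binary entropy is maximized at p=0.5 and falls off symmetrically toward 0 or 1. The 86% forecast is closer to 50%, so it is more uncertain. H(88%) ≈ 0.529 bits, H(86%) ≈ 0.584 bits.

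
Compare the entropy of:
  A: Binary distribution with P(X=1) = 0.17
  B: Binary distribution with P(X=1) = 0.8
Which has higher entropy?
B

For binary distributions, entropy is maximized at p=0.5 and decreases as p moves toward 0 or 1.

H(A) = H(0.17) = 0.6577 bits
H(B) = H(0.8) = 0.7219 bits

Distribution B (p=0.8) is closer to uniform (p=0.5), so it has higher entropy.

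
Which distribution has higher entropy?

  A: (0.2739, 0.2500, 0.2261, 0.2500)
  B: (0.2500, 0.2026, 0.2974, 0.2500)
A

Both distributions are close to uniform, making this a harder comparison.

H(A) = 1.9967 bits
H(B) = 1.9870 bits

The distribution closer to uniform has higher entropy.
Answer: A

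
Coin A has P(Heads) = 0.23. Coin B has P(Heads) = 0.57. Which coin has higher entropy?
B

For binary distributions, entropy is maximized at p=0.5 and decreases as p moves toward 0 or 1.

H(A) = H(0.23) = 0.7780 bits
H(B) = H(0.57) = 0.9858 bits

Distribution B (p=0.57) is closer to uniform (p=0.5), so it has higher entropy.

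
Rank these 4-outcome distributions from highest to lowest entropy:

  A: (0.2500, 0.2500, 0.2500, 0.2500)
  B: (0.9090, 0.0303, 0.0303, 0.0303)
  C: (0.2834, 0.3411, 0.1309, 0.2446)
A > C > B

Key insight: Entropy is maximized by uniform distributions and minimized by concentrated distributions.

- Uniform distributions have maximum entropy log₂(4) = 2.0000 bits
- The more "peaked" or concentrated a distribution, the lower its entropy

Entropies:
  H(A) = 2.0000 bits
  H(B) = 0.5840 bits
  H(C) = 1.9257 bits

Ranking: A > C > B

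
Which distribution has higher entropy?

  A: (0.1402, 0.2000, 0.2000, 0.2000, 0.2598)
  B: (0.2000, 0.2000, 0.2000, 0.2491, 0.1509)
B

Both distributions are close to uniform, making this a harder comparison.

H(A) = 2.2957 bits
H(B) = 2.3043 bits

The distribution closer to uniform has higher entropy.
Answer: B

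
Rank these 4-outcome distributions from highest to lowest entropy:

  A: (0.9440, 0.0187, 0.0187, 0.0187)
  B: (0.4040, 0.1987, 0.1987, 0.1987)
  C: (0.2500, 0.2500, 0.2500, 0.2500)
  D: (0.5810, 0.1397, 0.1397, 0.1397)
C > B > D > A

Key insight: Entropy is maximized by uniform distributions and minimized by concentrated distributions.

Entropies:
  H(A) = 0.4001 bits
  H(B) = 1.9179 bits
  H(C) = 2.0000 bits
  H(D) = 1.6451 bits

Ranking: C > B > D > A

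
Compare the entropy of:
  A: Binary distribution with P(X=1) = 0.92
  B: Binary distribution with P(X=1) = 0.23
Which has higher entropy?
B

For binary distributions, entropy is maximized at p=0.5 and decreases as p moves toward 0 or 1.

H(A) = H(0.92) = 0.4022 bits
H(B) = H(0.23) = 0.7780 bits

Distribution B (p=0.23) is closer to uniform (p=0.5), so it has higher entropy.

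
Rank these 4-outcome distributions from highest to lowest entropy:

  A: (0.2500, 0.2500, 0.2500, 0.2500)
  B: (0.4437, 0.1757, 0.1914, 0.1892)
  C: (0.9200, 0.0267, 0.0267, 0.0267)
A > B > C

Key insight: Entropy is maximized by uniform distributions and minimized by concentrated distributions.

- Uniform distributions have maximum entropy log₂(4) = 2.0000 bits
- The more "peaked" or concentrated a distribution, the lower its entropy

Entropies:
  H(A) = 2.0000 bits
  H(B) = 1.8720 bits
  H(C) = 0.5290 bits

Ranking: A > B > C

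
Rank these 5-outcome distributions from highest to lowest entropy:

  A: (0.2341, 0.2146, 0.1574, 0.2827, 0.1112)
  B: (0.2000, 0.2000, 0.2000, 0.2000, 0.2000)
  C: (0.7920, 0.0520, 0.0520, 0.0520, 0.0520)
B > A > C

Key insight: Entropy is maximized by uniform distributions and minimized by concentrated distributions.

- Uniform distributions have maximum entropy log₂(5) = 2.3219 bits
- The more "peaked" or concentrated a distribution, the lower its entropy

Entropies:
  H(A) = 2.2544 bits
  H(B) = 2.3219 bits
  H(C) = 1.1536 bits

Ranking: B > A > C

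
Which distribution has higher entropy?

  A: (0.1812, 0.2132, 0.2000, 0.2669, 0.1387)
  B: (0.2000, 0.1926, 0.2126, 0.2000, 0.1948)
B

Both distributions are close to uniform, making this a harder comparison.

H(A) = 2.2902 bits
H(B) = 2.3211 bits

The distribution closer to uniform has higher entropy.
Answer: B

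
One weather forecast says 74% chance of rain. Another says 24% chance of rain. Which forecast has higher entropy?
74% forecast

Treat each forecast as a Bernoulli distribution. Binary entropy is maximized at p=0.5 and falls off symmetrically toward 0 or 1. The 74% forecast is closer to 50%, so it is more uncertain. H(74%) ≈ 0.827 bits, H(24%) ≈ 0.795 bits.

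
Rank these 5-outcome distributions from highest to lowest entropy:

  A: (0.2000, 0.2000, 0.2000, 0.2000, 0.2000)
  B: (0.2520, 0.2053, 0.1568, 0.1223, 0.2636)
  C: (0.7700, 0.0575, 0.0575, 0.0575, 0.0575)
A > B > C

Key insight: Entropy is maximized by uniform distributions and minimized by concentrated distributions.

- Uniform distributions have maximum entropy log₂(5) = 2.3219 bits
- The more "peaked" or concentrated a distribution, the lower its entropy

Entropies:
  H(A) = 2.3219 bits
  H(B) = 2.2669 bits
  H(C) = 1.2380 bits

Ranking: A > B > C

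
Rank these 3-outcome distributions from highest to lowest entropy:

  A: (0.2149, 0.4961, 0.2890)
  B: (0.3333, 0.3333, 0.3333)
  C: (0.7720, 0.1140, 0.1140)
B > A > C

Key insight: Entropy is maximized by uniform distributions and minimized by concentrated distributions.

- Uniform distributions have maximum entropy log₂(3) = 1.5850 bits
- The more "peaked" or concentrated a distribution, the lower its entropy

Entropies:
  H(A) = 1.4960 bits
  H(B) = 1.5850 bits
  H(C) = 1.0025 bits

Ranking: B > A > C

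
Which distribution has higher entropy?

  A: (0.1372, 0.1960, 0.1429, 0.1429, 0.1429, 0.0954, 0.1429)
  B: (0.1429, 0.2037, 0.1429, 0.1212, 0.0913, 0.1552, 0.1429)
A

Both distributions are close to uniform, making this a harder comparison.

H(A) = 2.7815 bits
H(B) = 2.7722 bits

The distribution closer to uniform has higher entropy.
Answer: A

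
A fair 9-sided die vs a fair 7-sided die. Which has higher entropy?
9-sided die

Both are uniform distributions; for uniform over n outcomes, H = log₂(n). H(9-sided) = log₂(9) = 3.170 bits and H(7-sided) = log₂(7) = 2.807 bits. More outcomes in a uniform distribution means higher entropy.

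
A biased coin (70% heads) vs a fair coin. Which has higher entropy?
Fair coin

The fair coin is uniform (p=0.5), maximizing binary entropy at 1 bit. The biased coin has H(0.70) ≈ 0.881 bits — its outcome is more predictable, so its entropy is lower.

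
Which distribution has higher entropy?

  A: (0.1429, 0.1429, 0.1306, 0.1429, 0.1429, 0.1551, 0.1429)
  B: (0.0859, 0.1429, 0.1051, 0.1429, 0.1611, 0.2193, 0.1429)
A

Both distributions are close to uniform, making this a harder comparison.

H(A) = 2.8058 bits
H(B) = 2.7534 bits

The distribution closer to uniform has higher entropy.
Answer: A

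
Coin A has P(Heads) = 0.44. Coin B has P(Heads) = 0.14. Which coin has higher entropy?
A

For binary distributions, entropy is maximized at p=0.5 and decreases as p moves toward 0 or 1.

H(A) = H(0.44) = 0.9896 bits
H(B) = H(0.14) = 0.5842 bits

Distribution A (p=0.44) is closer to uniform (p=0.5), so it has higher entropy.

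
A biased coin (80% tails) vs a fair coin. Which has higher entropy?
Fair coin

The fair coin is uniform (p=0.5), maximizing binary entropy at 1 bit. The biased coin has H(0.80) ≈ 0.722 bits — its outcome is more predictable, so its entropy is lower.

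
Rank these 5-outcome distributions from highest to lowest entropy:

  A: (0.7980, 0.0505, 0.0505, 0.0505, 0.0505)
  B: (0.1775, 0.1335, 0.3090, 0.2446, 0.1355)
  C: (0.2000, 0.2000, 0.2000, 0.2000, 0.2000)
C > B > A

Key insight: Entropy is maximized by uniform distributions and minimized by concentrated distributions.

- Uniform distributions have maximum entropy log₂(5) = 2.3219 bits
- The more "peaked" or concentrated a distribution, the lower its entropy

Entropies:
  H(A) = 1.1299 bits
  H(B) = 2.2417 bits
  H(C) = 2.3219 bits

Ranking: C > B > A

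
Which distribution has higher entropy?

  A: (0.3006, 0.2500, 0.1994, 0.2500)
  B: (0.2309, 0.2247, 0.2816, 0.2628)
B

Both distributions are close to uniform, making this a harder comparison.

H(A) = 1.9851 bits
H(B) = 1.9938 bits

The distribution closer to uniform has higher entropy.
Answer: B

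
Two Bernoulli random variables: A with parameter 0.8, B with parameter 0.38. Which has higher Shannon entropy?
B

For binary distributions, entropy is maximized at p=0.5 and decreases as p moves toward 0 or 1.

H(A) = H(0.8) = 0.7219 bits
H(B) = H(0.38) = 0.9580 bits

Distribution B (p=0.38) is closer to uniform (p=0.5), so it has higher entropy.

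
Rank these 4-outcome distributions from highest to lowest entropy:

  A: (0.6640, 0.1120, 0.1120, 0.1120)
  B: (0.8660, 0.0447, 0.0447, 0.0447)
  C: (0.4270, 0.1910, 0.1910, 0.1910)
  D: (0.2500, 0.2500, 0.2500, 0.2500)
D > C > A > B

Key insight: Entropy is maximized by uniform distributions and minimized by concentrated distributions.

Entropies:
  H(A) = 1.4535 bits
  H(B) = 0.7807 bits
  H(C) = 1.8928 bits
  H(D) = 2.0000 bits

Ranking: D > C > A > B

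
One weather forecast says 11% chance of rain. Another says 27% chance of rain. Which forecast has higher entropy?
27% forecast

Treat each forecast as a Bernoulli distribution. Binary entropy is maximized at p=0.5 and falls off symmetrically toward 0 or 1. The 27% forecast is closer to 50%, so it is more uncertain. H(11%) ≈ 0.500 bits, H(27%) ≈ 0.841 bits.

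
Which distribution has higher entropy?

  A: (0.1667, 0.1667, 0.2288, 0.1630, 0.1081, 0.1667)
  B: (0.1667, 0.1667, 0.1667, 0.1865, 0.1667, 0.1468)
B

Both distributions are close to uniform, making this a harder comparison.

H(A) = 2.5530 bits
H(B) = 2.5816 bits

The distribution closer to uniform has higher entropy.
Answer: B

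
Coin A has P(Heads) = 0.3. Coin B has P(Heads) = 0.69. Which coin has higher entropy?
B

For binary distributions, entropy is maximized at p=0.5 and decreases as p moves toward 0 or 1.

H(A) = H(0.3) = 0.8813 bits
H(B) = H(0.69) = 0.8932 bits

Distribution B (p=0.69) is closer to uniform (p=0.5), so it has higher entropy.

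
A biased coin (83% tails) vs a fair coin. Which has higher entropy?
Fair coin

The fair coin is uniform (p=0.5), maximizing binary entropy at 1 bit. The biased coin has H(0.83) ≈ 0.658 bits — its outcome is more predictable, so its entropy is lower.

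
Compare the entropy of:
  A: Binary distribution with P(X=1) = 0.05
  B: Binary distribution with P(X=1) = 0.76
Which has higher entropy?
B

For binary distributions, entropy is maximized at p=0.5 and decreases as p moves toward 0 or 1.

H(A) = H(0.05) = 0.2864 bits
H(B) = H(0.76) = 0.7950 bits

Distribution B (p=0.76) is closer to uniform (p=0.5), so it has higher entropy.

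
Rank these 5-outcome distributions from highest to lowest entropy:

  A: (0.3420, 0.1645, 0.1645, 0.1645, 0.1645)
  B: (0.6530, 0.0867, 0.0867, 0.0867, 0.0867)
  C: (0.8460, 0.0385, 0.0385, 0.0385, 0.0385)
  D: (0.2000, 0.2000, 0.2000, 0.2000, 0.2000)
D > A > B > C

Key insight: Entropy is maximized by uniform distributions and minimized by concentrated distributions.

Entropies:
  H(A) = 2.2427 bits
  H(B) = 1.6254 bits
  H(C) = 0.9278 bits
  H(D) = 2.3219 bits

Ranking: D > A > B > C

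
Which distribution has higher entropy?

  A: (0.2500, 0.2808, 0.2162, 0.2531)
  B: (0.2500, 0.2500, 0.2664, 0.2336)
B

Both distributions are close to uniform, making this a harder comparison.

H(A) = 1.9939 bits
H(B) = 1.9985 bits

The distribution closer to uniform has higher entropy.
Answer: B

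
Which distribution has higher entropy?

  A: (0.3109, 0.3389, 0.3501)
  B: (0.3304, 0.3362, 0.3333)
B

Both distributions are close to uniform, making this a harder comparison.

H(A) = 1.5832 bits
H(B) = 1.5849 bits

The distribution closer to uniform has higher entropy.
Answer: B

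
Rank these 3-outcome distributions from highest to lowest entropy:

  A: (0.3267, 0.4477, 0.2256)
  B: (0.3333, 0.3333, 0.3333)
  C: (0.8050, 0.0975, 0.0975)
B > A > C

Key insight: Entropy is maximized by uniform distributions and minimized by concentrated distributions.

- Uniform distributions have maximum entropy log₂(3) = 1.5850 bits
- The more "peaked" or concentrated a distribution, the lower its entropy

Entropies:
  H(A) = 1.5309 bits
  H(B) = 1.5850 bits
  H(C) = 0.9068 bits

Ranking: B > A > C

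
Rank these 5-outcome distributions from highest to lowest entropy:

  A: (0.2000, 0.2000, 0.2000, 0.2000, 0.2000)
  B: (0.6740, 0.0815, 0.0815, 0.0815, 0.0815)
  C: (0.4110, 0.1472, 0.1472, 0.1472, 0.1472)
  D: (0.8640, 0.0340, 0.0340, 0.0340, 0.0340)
A > C > B > D

Key insight: Entropy is maximized by uniform distributions and minimized by concentrated distributions.

Entropies:
  H(A) = 2.3219 bits
  H(B) = 1.5628 bits
  H(C) = 2.1550 bits
  H(D) = 0.8457 bits

Ranking: A > C > B > D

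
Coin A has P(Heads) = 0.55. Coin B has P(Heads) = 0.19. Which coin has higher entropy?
A

For binary distributions, entropy is maximized at p=0.5 and decreases as p moves toward 0 or 1.

H(A) = H(0.55) = 0.9928 bits
H(B) = H(0.19) = 0.7015 bits

Distribution A (p=0.55) is closer to uniform (p=0.5), so it has higher entropy.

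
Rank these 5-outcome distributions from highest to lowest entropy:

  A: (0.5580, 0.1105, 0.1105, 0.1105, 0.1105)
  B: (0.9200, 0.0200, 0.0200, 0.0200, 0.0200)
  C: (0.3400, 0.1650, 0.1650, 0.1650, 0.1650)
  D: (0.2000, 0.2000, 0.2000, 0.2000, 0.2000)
D > C > A > B

Key insight: Entropy is maximized by uniform distributions and minimized by concentrated distributions.

Entropies:
  H(A) = 1.8743 bits
  H(B) = 0.5622 bits
  H(C) = 2.2448 bits
  H(D) = 2.3219 bits

Ranking: D > C > A > B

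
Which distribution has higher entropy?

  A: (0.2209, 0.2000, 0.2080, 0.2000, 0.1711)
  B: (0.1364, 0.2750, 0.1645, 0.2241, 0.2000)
A

Both distributions are close to uniform, making this a harder comparison.

H(A) = 2.3170 bits
H(B) = 2.2805 bits

The distribution closer to uniform has higher entropy.
Answer: A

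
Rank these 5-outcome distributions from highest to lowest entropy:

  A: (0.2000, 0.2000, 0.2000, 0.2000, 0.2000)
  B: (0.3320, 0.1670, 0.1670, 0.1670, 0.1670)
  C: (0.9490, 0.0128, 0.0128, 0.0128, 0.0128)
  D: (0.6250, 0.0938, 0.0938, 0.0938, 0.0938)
A > B > D > C

Key insight: Entropy is maximized by uniform distributions and minimized by concentrated distributions.

Entropies:
  H(A) = 2.3219 bits
  H(B) = 2.2530 bits
  H(C) = 0.3926 bits
  H(D) = 1.7044 bits

Ranking: A > B > D > C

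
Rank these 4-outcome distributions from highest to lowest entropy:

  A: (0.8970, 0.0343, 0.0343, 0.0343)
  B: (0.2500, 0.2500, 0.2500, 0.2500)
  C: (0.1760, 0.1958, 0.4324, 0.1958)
B > C > A

Key insight: Entropy is maximized by uniform distributions and minimized by concentrated distributions.

- Uniform distributions have maximum entropy log₂(4) = 2.0000 bits
- The more "peaked" or concentrated a distribution, the lower its entropy

Entropies:
  H(A) = 0.6417 bits
  H(B) = 2.0000 bits
  H(C) = 1.8853 bits

Ranking: B > C > A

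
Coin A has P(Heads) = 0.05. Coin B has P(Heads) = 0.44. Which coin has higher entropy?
B

For binary distributions, entropy is maximized at p=0.5 and decreases as p moves toward 0 or 1.

H(A) = H(0.05) = 0.2864 bits
H(B) = H(0.44) = 0.9896 bits

Distribution B (p=0.44) is closer to uniform (p=0.5), so it has higher entropy.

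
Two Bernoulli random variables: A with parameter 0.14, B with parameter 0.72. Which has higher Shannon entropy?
B

For binary distributions, entropy is maximized at p=0.5 and decreases as p moves toward 0 or 1.

H(A) = H(0.14) = 0.5842 bits
H(B) = H(0.72) = 0.8555 bits

Distribution B (p=0.72) is closer to uniform (p=0.5), so it has higher entropy.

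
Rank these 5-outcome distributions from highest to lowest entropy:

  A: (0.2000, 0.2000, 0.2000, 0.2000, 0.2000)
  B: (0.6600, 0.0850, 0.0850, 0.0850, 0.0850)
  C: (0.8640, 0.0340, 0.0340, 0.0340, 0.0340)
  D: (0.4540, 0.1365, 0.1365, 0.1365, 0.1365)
A > D > B > C

Key insight: Entropy is maximized by uniform distributions and minimized by concentrated distributions.

Entropies:
  H(A) = 2.3219 bits
  H(B) = 1.6048 bits
  H(C) = 0.8457 bits
  H(D) = 2.0859 bits

Ranking: A > D > B > C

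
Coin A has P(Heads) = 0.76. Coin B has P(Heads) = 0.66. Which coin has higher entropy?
B

For binary distributions, entropy is maximized at p=0.5 and decreases as p moves toward 0 or 1.

H(A) = H(0.76) = 0.7950 bits
H(B) = H(0.66) = 0.9248 bits

Distribution B (p=0.66) is closer to uniform (p=0.5), so it has higher entropy.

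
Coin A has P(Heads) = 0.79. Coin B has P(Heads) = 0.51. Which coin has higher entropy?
B

For binary distributions, entropy is maximized at p=0.5 and decreases as p moves toward 0 or 1.

H(A) = H(0.79) = 0.7415 bits
H(B) = H(0.51) = 0.9997 bits

Distribution B (p=0.51) is closer to uniform (p=0.5), so it has higher entropy.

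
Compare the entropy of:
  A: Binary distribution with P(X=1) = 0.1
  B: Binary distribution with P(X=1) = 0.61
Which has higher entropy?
B

For binary distributions, entropy is maximized at p=0.5 and decreases as p moves toward 0 or 1.

H(A) = H(0.1) = 0.4690 bits
H(B) = H(0.61) = 0.9648 bits

Distribution B (p=0.61) is closer to uniform (p=0.5), so it has higher entropy.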